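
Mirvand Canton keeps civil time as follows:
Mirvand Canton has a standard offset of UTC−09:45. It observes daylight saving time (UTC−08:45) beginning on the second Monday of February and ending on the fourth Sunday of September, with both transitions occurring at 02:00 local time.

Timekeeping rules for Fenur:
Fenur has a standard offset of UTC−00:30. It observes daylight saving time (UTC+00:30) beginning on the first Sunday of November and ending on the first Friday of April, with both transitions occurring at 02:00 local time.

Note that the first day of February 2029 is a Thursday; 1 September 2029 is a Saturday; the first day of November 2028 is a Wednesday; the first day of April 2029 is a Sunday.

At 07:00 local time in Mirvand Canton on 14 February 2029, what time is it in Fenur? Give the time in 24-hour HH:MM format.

1 February 2029 is a Thursday, so the first Monday is February 5 and the second is February 12.
1 September 2029 is a Saturday, so the first Sunday is September 2 and the fourth is September 23.
14 February 2029 lies within the daylight-saving period (12 February – 23 September), so Mirvand Canton is on daylight time, UTC−08:45.
07:00 Mirvand Canton + 8h45m = 15:45 UTC.
1 November 2028 is a Wednesday, so the first Sunday is November 5.
1 April 2029 is a Sunday, so the first Friday is April 6.
At the standard offset (UTC−00:30), 15:45 UTC − 0h30m = 15:15 Fenur standard time.
Daylight saving runs 5 November 2028 – 6 April 2029; the standard-time date in Fenur, 14 February 2029, is inside that window, so Fenur is at UTC+00:30.
15:45 UTC + 0h30m = 16:15 Fenur.

16:15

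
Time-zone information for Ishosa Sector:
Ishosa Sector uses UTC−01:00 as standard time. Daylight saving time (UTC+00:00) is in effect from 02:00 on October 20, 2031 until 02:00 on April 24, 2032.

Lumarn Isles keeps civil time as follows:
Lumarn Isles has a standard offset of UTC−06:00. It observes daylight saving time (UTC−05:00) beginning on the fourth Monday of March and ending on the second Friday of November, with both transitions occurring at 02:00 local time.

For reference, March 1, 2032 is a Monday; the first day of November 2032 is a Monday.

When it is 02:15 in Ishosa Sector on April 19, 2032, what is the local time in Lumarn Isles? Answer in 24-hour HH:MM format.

21:15

Daylight saving runs 20 October 2031 – 24 April 2032; April 19, 2032 is inside that window, so Ishosa Sector is at UTC+00:00.
02:15 Ishosa Sector − 0h = 02:15 UTC.
1 March 2032 is a Monday, so the first Monday is March 1 and the fourth is March 22.
1 November 2032 is a Monday, so the first Friday is November 5 and the second is November 12.
At the standard offset (UTC−06:00), 02:15 UTC − 6h = 20:15 Lumarn Isles standard time (rolling into the previous day, 18 April 2032).
The standard-time date in Lumarn Isles, April 18, 2032, lies within the daylight-saving period (22 March – 12 November), so Lumarn Isles is on daylight time, UTC−05:00.
02:15 UTC − 5h = 21:15 Lumarn Isles (rolling into the previous day, 18 April 2032).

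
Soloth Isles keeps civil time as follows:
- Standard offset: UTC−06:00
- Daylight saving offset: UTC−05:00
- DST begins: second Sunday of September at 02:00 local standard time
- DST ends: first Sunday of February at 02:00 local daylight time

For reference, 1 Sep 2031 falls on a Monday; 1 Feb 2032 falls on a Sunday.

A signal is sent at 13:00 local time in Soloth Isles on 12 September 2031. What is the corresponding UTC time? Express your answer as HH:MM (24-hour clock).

19:00

1 September 2031 is a Monday, so the first Sunday is September 7 and the second is September 14.
1 February 2032 is a Sunday, so the first Sunday is February 1.
Daylight saving runs 14 September 2031 – 1 February 2032; 12 September 2031 is outside that window, so Soloth Isles is on standard time at UTC−06:00.
13:00 local + 6h = 19:00 UTC.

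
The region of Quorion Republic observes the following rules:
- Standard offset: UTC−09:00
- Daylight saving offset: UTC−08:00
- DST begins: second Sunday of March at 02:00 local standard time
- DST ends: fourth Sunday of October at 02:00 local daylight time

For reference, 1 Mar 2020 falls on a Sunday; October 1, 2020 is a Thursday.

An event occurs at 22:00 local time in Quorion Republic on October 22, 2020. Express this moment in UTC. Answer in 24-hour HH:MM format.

1 March 2020 is a Sunday, so the first Sunday is March 1 and the second is March 8.
1 October 2020 is a Thursday, so the first Sunday is October 4 and the fourth is October 25.
October 22, 2020 lies within the daylight-saving period (8 March – 25 October), so Quorion Republic is on daylight time, UTC−08:00.
22:00 local + 8h = 06:00 UTC (rolling into the next day, 23 October 2020).

06:00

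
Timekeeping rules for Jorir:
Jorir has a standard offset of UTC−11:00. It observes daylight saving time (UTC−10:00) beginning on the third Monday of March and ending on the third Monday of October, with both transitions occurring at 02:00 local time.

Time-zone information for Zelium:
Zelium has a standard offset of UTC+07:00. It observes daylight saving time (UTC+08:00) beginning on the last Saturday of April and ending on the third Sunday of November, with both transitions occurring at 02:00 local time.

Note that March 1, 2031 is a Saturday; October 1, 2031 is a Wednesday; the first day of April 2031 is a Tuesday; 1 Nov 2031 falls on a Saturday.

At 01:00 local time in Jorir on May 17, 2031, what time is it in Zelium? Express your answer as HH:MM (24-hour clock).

1 March 2031 is a Saturday, so the first Monday is March 3 and the third is March 17.
1 October 2031 is a Wednesday, so the first Monday is October 6 and the third is October 20.
May 17, 2031 lies within the daylight-saving period (17 March – 20 October), so Jorir is on daylight time, UTC−10:00.
01:00 Jorir + 10h = 11:00 UTC.
1 April 2031 is a Tuesday, so Saturdays fall on 5, 12, 19, 26; the last is April 26.
1 November 2031 is a Saturday, so the first Sunday is November 2 and the third is November 16.
At the standard offset (UTC+07:00), 11:00 UTC + 7h = 18:00 Zelium standard time.
The standard-time date in Zelium, May 17, 2031, falls between 26 April and 16 November, so daylight saving is in effect and Zelium is at UTC+08:00.
11:00 UTC + 8h = 19:00 Zelium.

19:00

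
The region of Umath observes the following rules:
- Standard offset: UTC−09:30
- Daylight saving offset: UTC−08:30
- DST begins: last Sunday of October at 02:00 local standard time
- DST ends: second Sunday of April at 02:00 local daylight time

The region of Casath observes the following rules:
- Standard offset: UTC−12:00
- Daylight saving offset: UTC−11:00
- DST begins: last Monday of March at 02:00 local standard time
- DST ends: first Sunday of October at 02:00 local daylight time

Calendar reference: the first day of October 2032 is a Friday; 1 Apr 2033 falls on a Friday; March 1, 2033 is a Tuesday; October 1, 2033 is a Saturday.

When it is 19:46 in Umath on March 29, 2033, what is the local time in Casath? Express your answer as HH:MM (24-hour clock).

1 October 2032 is a Friday, so Sundays fall on 3, 10, 17, 24, 31; the last is October 31.
1 April 2033 is a Friday, so the first Sunday is April 3 and the second is April 10.
March 29, 2033 lies within the daylight-saving period (31 October 2032 – 10 April 2033), so Umath is on daylight time, UTC−08:30.
19:46 Umath + 8h30m = 04:16 UTC (rolling into the next day, 30 March 2033).
1 March 2033 is a Tuesday, so Mondays fall on 7, 14, 21, 28; the last is March 28.
1 October 2033 is a Saturday, so the first Sunday is October 2.
At the standard offset (UTC−12:00), 04:16 UTC − 12h = 16:16 Casath standard time (rolling into the previous day, 29 March 2033).
The standard-time date in Casath, March 29, 2033, falls between 28 March and 2 October, so daylight saving is in effect and Casath is at UTC−11:00.
04:16 UTC − 11h = 17:16 Casath (rolling into the previous day, 29 March 2033).

17:16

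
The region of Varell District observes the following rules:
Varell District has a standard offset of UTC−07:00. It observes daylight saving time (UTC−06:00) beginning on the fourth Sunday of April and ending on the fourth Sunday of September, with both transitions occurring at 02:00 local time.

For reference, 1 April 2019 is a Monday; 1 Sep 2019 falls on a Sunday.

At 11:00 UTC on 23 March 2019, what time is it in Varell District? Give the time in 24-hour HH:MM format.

1 April 2019 is a Monday, so the first Sunday is April 7 and the fourth is April 28.
1 September 2019 is a Sunday, so the first Sunday is September 1 and the fourth is September 22.
At the standard offset (UTC−07:00), 11:00 UTC − 7h = 04:00 Varell District standard time.
The standard-time date in Varell District, 23 March 2019, does not fall between 28 April and 22 September, so daylight saving is not in effect and Varell District is at UTC−07:00.
11:00 UTC − 7h = 04:00 local.

04:00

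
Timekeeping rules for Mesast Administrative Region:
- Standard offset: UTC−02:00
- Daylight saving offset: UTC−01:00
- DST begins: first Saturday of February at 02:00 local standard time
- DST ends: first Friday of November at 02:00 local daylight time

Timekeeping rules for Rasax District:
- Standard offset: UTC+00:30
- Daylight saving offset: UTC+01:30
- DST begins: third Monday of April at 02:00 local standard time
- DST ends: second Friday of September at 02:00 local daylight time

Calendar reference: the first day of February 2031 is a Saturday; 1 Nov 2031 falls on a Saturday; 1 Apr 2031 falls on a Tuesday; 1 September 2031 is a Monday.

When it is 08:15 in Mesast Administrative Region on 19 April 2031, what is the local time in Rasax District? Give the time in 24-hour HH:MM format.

1 February 2031 is a Saturday, so the first Saturday is February 1.
1 November 2031 is a Saturday, so the first Friday is November 7.
19 April 2031 lies within the daylight-saving period (1 February – 7 November), so Mesast Administrative Region is on daylight time, UTC−01:00.
08:15 Mesast Administrative Region + 1h = 09:15 UTC.
1 April 2031 is a Tuesday, so the first Monday is April 7 and the third is April 21.
1 September 2031 is a Monday, so the first Friday is September 5 and the second is September 12.
At the standard offset (UTC+00:30), 09:15 UTC + 0h30m = 09:45 Rasax District standard time.
The standard-time date in Rasax District, 19 April 2031, is outside the daylight-saving period (21 April – 12 September), so Rasax District is on standard time, UTC+00:30.
09:15 UTC + 0h30m = 09:45 Rasax District.

09:45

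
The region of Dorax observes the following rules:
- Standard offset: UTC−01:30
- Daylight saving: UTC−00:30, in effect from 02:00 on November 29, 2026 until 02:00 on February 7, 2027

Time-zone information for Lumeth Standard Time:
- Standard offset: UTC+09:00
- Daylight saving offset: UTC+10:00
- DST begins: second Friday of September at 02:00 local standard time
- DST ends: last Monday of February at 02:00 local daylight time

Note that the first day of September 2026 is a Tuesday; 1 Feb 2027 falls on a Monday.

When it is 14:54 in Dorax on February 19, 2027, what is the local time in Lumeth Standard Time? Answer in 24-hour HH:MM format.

Daylight saving runs 29 November 2026 – 7 February 2027; February 19, 2027 is outside that window, so Dorax is on standard time at UTC−01:30.
14:54 Dorax + 1h30m = 16:24 UTC.
1 September 2026 is a Tuesday, so the first Friday is September 4 and the second is September 11.
1 February 2027 is a Monday, so Mondays fall on 1, 8, 15, 22; the last is February 22.
At the standard offset (UTC+09:00), 16:24 UTC + 9h = 01:24 Lumeth Standard Time standard time (rolling into the next day, 20 February 2027).
The standard-time date in Lumeth Standard Time, February 20, 2027, lies within the daylight-saving period (11 September 2026 – 22 February 2027), so Lumeth Standard Time is on daylight time, UTC+10:00.
16:24 UTC + 10h = 02:24 Lumeth Standard Time (rolling into the next day, 20 February 2027).

02:24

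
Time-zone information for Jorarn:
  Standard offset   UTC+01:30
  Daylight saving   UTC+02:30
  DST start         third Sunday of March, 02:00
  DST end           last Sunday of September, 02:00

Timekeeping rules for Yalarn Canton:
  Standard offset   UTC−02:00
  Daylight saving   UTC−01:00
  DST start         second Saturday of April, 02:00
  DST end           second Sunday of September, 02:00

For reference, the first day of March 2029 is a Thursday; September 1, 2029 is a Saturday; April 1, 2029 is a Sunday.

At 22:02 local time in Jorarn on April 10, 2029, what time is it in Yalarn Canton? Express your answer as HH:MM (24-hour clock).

1 March 2029 is a Thursday, so the first Sunday is March 4 and the third is March 18.
1 September 2029 is a Saturday, so Sundays fall on 2, 9, 16, 23, 30; the last is September 30.
April 10, 2029 falls between 18 March and 30 September, so daylight saving is in effect and Jorarn is at UTC+02:30.
22:02 Jorarn − 2h30m = 19:32 UTC.
1 April 2029 is a Sunday, so the first Saturday is April 7 and the second is April 14.
1 September 2029 is a Saturday, so the first Sunday is September 2 and the second is September 9.
At the standard offset (UTC−02:00), 19:32 UTC − 2h = 17:32 Yalarn Canton standard time.
Daylight saving runs 14 April – 9 September; the standard-time date in Yalarn Canton, April 10, 2029, is outside that window, so Yalarn Canton is on standard time at UTC−02:00.
19:32 UTC − 2h = 17:32 Yalarn Canton.

17:32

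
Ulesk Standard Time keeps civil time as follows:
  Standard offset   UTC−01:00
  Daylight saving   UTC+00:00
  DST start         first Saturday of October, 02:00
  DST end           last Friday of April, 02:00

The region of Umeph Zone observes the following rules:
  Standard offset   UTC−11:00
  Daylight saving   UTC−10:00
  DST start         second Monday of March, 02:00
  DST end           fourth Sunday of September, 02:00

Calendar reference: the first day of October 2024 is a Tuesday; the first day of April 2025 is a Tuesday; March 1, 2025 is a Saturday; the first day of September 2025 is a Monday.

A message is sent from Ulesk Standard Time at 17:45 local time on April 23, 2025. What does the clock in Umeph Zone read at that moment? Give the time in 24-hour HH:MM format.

1 October 2024 is a Tuesday, so the first Saturday is October 5.
1 April 2025 is a Tuesday, so Fridays fall on 4, 11, 18, 25; the last is April 25.
April 23, 2025 lies within the daylight-saving period (5 October 2024 – 25 April 2025), so Ulesk Standard Time is on daylight time, UTC+00:00.
17:45 Ulesk Standard Time − 0h = 17:45 UTC.
1 March 2025 is a Saturday, so the first Monday is March 3 and the second is March 10.
1 September 2025 is a Monday, so the first Sunday is September 7 and the fourth is September 28.
At the standard offset (UTC−11:00), 17:45 UTC − 11h = 06:45 Umeph Zone standard time.
Daylight saving runs 10 March – 28 September; the standard-time date in Umeph Zone, April 23, 2025, is inside that window, so Umeph Zone is at UTC−10:00.
17:45 UTC − 10h = 07:45 Umeph Zone.

07:45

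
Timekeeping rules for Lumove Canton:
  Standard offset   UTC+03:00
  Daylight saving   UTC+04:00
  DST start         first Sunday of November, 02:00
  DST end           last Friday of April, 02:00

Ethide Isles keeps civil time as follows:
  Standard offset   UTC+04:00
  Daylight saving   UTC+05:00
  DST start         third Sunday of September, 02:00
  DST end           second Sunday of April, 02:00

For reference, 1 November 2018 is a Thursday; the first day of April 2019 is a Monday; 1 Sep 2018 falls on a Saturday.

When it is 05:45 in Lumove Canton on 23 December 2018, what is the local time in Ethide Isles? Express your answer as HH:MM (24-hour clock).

1 November 2018 is a Thursday, so the first Sunday is November 4.
1 April 2019 is a Monday, so Fridays fall on 5, 12, 19, 26; the last is April 26.
23 December 2018 lies within the daylight-saving period (4 November 2018 – 26 April 2019), so Lumove Canton is on daylight time, UTC+04:00.
05:45 Lumove Canton − 4h = 01:45 UTC.
1 September 2018 is a Saturday, so the first Sunday is September 2 and the third is September 16.
1 April 2019 is a Monday, so the first Sunday is April 7 and the second is April 14.
At the standard offset (UTC+04:00), 01:45 UTC + 4h = 05:45 Ethide Isles standard time.
The standard-time date in Ethide Isles, 23 December 2018, lies within the daylight-saving period (16 September 2018 – 14 April 2019), so Ethide Isles is on daylight time, UTC+05:00.
01:45 UTC + 5h = 06:45 Ethide Isles.

06:45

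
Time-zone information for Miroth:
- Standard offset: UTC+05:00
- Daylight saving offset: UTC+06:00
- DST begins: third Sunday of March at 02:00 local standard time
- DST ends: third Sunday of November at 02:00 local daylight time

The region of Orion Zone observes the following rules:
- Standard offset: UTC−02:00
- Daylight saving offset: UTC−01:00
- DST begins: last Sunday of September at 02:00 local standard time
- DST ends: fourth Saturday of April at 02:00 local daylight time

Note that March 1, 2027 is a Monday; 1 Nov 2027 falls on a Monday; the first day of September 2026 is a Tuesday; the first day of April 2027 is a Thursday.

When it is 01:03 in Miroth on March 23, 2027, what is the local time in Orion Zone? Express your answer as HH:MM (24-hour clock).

1 March 2027 is a Monday, so the first Sunday is March 7 and the third is March 21.
1 November 2027 is a Monday, so the first Sunday is November 7 and the third is November 21.
Daylight saving runs 21 March – 21 November; March 23, 2027 is inside that window, so Miroth is at UTC+06:00.
01:03 Miroth − 6h = 19:03 UTC (rolling into the previous day, 22 March 2027).
1 September 2026 is a Tuesday, so Sundays fall on 6, 13, 20, 27; the last is September 27.
1 April 2027 is a Thursday, so the first Saturday is April 3 and the fourth is April 24.
At the standard offset (UTC−02:00), 19:03 UTC − 2h = 17:03 Orion Zone standard time.
Daylight saving runs 27 September 2026 – 24 April 2027; the standard-time date in Orion Zone, March 22, 2027, is inside that window, so Orion Zone is at UTC−01:00.
19:03 UTC − 1h = 18:03 Orion Zone.

18:03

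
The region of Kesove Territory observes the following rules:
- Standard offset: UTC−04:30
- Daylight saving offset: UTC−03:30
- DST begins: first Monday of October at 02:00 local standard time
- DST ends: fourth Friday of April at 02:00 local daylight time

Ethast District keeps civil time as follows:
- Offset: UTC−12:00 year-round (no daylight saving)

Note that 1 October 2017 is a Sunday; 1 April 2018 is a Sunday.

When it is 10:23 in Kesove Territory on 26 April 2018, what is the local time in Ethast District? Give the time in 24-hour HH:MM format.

1 October 2017 is a Sunday, so the first Monday is October 2.
1 April 2018 is a Sunday, so the first Friday is April 6 and the fourth is April 27.
Daylight saving runs 2 October 2017 – 27 April 2018; 26 April 2018 is inside that window, so Kesove Territory is at UTC−03:30.
10:23 Kesove Territory + 3h30m = 13:53 UTC.
Ethast District has no daylight saving, so its offset is UTC−12:00 year-round.
13:53 UTC − 12h = 01:53 Ethast District.

01:53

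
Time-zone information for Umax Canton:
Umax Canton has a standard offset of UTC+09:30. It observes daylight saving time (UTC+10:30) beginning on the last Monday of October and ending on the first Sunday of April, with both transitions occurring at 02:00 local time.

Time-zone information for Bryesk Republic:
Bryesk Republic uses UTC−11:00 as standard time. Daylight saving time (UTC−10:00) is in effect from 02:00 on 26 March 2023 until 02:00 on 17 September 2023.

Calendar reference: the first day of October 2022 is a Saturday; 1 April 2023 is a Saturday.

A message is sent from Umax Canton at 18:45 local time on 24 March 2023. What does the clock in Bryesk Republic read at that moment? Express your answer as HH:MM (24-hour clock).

1 October 2022 is a Saturday, so Mondays fall on 3, 10, 17, 24, 31; the last is October 31.
1 April 2023 is a Saturday, so the first Sunday is April 2.
24 March 2023 falls between 31 October 2022 and 2 April 2023, so daylight saving is in effect and Umax Canton is at UTC+10:30.
18:45 Umax Canton − 10h30m = 08:15 UTC.
At the standard offset (UTC−11:00), 08:15 UTC − 11h = 21:15 Bryesk Republic standard time (rolling into the previous day, 23 March 2023).
The standard-time date in Bryesk Republic, 23 March 2023, is outside the daylight-saving period (26 March – 17 September), so Bryesk Republic is on standard time, UTC−11:00.
08:15 UTC − 11h = 21:15 Bryesk Republic (rolling into the previous day, 23 March 2023).

21:15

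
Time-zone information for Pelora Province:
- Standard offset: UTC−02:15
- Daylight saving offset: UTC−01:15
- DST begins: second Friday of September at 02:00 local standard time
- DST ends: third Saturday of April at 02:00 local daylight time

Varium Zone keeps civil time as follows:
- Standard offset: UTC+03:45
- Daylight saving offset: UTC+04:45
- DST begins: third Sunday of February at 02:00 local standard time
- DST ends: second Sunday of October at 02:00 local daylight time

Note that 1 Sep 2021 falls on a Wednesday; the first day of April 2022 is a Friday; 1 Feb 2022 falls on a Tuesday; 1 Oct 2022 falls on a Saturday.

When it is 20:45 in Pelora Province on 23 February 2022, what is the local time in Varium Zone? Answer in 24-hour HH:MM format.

1 September 2021 is a Wednesday, so the first Friday is September 3 and the second is September 10.
1 April 2022 is a Friday, so the first Saturday is April 2 and the third is April 16.
23 February 2022 falls between 10 September 2021 and 16 April 2022, so daylight saving is in effect and Pelora Province is at UTC−01:15.
20:45 Pelora Province + 1h15m = 22:00 UTC.
1 February 2022 is a Tuesday, so the first Sunday is February 6 and the third is February 20.
1 October 2022 is a Saturday, so the first Sunday is October 2 and the second is October 9.
At the standard offset (UTC+03:45), 22:00 UTC + 3h45m = 01:45 Varium Zone standard time (rolling into the next day, 24 February 2022).
The standard-time date in Varium Zone, 24 February 2022, lies within the daylight-saving period (20 February – 9 October), so Varium Zone is on daylight time, UTC+04:45.
22:00 UTC + 4h45m = 02:45 Varium Zone (rolling into the next day, 24 February 2022).

02:45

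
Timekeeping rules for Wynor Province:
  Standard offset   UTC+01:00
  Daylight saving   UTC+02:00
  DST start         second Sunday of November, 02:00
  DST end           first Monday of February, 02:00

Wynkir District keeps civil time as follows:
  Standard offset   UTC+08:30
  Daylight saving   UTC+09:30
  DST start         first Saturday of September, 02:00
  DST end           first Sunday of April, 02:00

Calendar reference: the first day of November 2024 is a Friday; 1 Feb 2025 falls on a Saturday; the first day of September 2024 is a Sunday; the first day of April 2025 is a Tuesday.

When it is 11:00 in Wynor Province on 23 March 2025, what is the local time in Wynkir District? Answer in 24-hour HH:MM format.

1 November 2024 is a Friday, so the first Sunday is November 3 and the second is November 10.
1 February 2025 is a Saturday, so the first Monday is February 3.
23 March 2025 does not fall between 10 November 2024 and 3 February 2025, so daylight saving is not in effect and Wynor Province is at UTC+01:00.
11:00 Wynor Province − 1h = 10:00 UTC.
1 September 2024 is a Sunday, so the first Saturday is September 7.
1 April 2025 is a Tuesday, so the first Sunday is April 6.
At the standard offset (UTC+08:30), 10:00 UTC + 8h30m = 18:30 Wynkir District standard time.
The standard-time date in Wynkir District, 23 March 2025, falls between 7 September 2024 and 6 April 2025, so daylight saving is in effect and Wynkir District is at UTC+09:30.
10:00 UTC + 9h30m = 19:30 Wynkir District.

19:30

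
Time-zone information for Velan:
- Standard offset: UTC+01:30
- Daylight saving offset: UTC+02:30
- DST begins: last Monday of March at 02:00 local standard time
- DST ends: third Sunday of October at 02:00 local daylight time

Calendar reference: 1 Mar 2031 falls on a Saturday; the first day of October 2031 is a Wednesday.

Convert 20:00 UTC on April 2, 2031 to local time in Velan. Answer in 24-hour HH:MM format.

22:30

1 March 2031 is a Saturday, so Mondays fall on 3, 10, 17, 24, 31; the last is March 31.
1 October 2031 is a Wednesday, so the first Sunday is October 5 and the third is October 19.
At the standard offset (UTC+01:30), 20:00 UTC + 1h30m = 21:30 Velan standard time.
The standard-time date in Velan, April 2, 2031, lies within the daylight-saving period (31 March – 19 October), so Velan is on daylight time, UTC+02:30.
20:00 UTC + 2h30m = 22:30 local.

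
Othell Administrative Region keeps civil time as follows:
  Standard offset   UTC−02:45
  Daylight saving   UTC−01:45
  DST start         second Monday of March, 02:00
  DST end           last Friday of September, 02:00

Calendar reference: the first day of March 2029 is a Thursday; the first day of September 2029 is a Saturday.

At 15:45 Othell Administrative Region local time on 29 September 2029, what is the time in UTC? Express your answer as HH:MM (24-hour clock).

1 March 2029 is a Thursday, so the first Monday is March 5 and the second is March 12.
1 September 2029 is a Saturday, so Fridays fall on 7, 14, 21, 28; the last is September 28.
29 September 2029 does not fall between 12 March and 28 September, so daylight saving is not in effect and Othell Administrative Region is at UTC−02:45.
15:45 local + 2h45m = 18:30 UTC.

18:30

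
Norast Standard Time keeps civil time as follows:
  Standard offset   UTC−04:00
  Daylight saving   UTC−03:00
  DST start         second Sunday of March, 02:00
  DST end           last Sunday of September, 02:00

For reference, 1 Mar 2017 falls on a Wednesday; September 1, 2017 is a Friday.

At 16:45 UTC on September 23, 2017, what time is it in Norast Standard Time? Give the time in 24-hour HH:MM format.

1 March 2017 is a Wednesday, so the first Sunday is March 5 and the second is March 12.
1 September 2017 is a Friday, so Sundays fall on 3, 10, 17, 24; the last is September 24.
At the standard offset (UTC−04:00), 16:45 UTC − 4h = 12:45 Norast Standard Time standard time.
The standard-time date in Norast Standard Time, September 23, 2017, lies within the daylight-saving period (12 March – 24 September), so Norast Standard Time is on daylight time, UTC−03:00.
16:45 UTC − 3h = 13:45 local.

13:45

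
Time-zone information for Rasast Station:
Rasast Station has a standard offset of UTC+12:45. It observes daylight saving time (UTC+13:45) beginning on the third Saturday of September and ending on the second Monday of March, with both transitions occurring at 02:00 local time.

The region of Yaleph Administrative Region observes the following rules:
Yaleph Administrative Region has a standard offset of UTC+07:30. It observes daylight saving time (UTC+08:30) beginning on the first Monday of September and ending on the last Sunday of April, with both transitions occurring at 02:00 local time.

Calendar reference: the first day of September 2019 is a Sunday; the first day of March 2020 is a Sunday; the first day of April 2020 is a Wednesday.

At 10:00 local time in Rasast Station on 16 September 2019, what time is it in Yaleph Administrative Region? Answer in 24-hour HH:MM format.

1 September 2019 is a Sunday, so the first Saturday is September 7 and the third is September 21.
1 March 2020 is a Sunday, so the first Monday is March 2 and the second is March 9.
16 September 2019 does not fall between 21 September 2019 and 9 March 2020, so daylight saving is not in effect and Rasast Station is at UTC+12:45.
10:00 Rasast Station − 12h45m = 21:15 UTC (rolling into the previous day, 15 September 2019).
1 September 2019 is a Sunday, so the first Monday is September 2.
1 April 2020 is a Wednesday, so Sundays fall on 5, 12, 19, 26; the last is April 26.
At the standard offset (UTC+07:30), 21:15 UTC + 7h30m = 04:45 Yaleph Administrative Region standard time (rolling into the next day, 16 September 2019).
The standard-time date in Yaleph Administrative Region, 16 September 2019, lies within the daylight-saving period (2 September 2019 – 26 April 2020), so Yaleph Administrative Region is on daylight time, UTC+08:30.
21:15 UTC + 8h30m = 05:45 Yaleph Administrative Region (rolling into the next day, 16 September 2019).

05:45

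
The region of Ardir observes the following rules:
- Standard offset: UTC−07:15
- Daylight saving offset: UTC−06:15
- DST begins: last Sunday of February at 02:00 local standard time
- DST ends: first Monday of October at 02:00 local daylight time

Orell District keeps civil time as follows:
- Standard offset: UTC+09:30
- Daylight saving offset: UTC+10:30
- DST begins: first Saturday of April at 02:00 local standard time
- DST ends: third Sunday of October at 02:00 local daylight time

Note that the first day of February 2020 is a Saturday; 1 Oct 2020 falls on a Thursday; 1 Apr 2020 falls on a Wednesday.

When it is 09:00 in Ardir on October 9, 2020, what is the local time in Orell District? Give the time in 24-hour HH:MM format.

02:45

1 February 2020 is a Saturday, so Sundays fall on 2, 9, 16, 23; the last is February 23.
1 October 2020 is a Thursday, so the first Monday is October 5.
October 9, 2020 does not fall between 23 February and 5 October, so daylight saving is not in effect and Ardir is at UTC−07:15.
09:00 Ardir + 7h15m = 16:15 UTC.
1 April 2020 is a Wednesday, so the first Saturday is April 4.
1 October 2020 is a Thursday, so the first Sunday is October 4 and the third is October 18.
At the standard offset (UTC+09:30), 16:15 UTC + 9h30m = 01:45 Orell District standard time (rolling into the next day, 10 October 2020).
The standard-time date in Orell District, October 10, 2020, lies within the daylight-saving period (4 April – 18 October), so Orell District is on daylight time, UTC+10:30.
16:15 UTC + 10h30m = 02:45 Orell District (rolling into the next day, 10 October 2020).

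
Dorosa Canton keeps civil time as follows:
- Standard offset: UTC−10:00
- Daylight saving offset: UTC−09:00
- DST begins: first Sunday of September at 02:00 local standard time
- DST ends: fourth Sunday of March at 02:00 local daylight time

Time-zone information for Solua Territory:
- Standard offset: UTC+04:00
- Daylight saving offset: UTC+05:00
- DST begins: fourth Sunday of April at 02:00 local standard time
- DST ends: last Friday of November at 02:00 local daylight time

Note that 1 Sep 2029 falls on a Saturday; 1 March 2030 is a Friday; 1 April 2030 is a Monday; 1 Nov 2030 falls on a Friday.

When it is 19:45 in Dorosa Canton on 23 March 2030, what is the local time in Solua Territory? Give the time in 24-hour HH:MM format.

1 September 2029 is a Saturday, so the first Sunday is September 2.
1 March 2030 is a Friday, so the first Sunday is March 3 and the fourth is March 24.
Daylight saving runs 2 September 2029 – 24 March 2030; 23 March 2030 is inside that window, so Dorosa Canton is at UTC−09:00.
19:45 Dorosa Canton + 9h = 04:45 UTC (rolling into the next day, 24 March 2030).
1 April 2030 is a Monday, so the first Sunday is April 7 and the fourth is April 28.
1 November 2030 is a Friday, so Fridays fall on 1, 8, 15, 22, 29; the last is November 29.
At the standard offset (UTC+04:00), 04:45 UTC + 4h = 08:45 Solua Territory standard time.
The standard-time date in Solua Territory, 24 March 2030, is outside the daylight-saving period (28 April – 29 November), so Solua Territory is on standard time, UTC+04:00.
04:45 UTC + 4h = 08:45 Solua Territory.

08:45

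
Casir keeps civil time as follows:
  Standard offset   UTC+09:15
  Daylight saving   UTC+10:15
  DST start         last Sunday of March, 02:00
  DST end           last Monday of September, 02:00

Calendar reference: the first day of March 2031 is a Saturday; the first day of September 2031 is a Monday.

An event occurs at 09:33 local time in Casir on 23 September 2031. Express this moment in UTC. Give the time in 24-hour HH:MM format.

23:18

1 March 2031 is a Saturday, so Sundays fall on 2, 9, 16, 23, 30; the last is March 30.
1 September 2031 is a Monday, so Mondays fall on 1, 8, 15, 22, 29; the last is September 29.
Daylight saving runs 30 March – 29 September; 23 September 2031 is inside that window, so Casir is at UTC+10:15.
09:33 local − 10h15m = 23:18 UTC (rolling into the previous day, 22 September 2031).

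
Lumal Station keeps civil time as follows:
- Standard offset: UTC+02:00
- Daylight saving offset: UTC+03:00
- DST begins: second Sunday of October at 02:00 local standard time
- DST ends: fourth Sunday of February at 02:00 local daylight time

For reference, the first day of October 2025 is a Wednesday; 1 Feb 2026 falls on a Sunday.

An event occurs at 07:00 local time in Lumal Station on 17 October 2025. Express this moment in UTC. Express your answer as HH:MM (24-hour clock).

1 October 2025 is a Wednesday, so the first Sunday is October 5 and the second is October 12.
1 February 2026 is a Sunday, so the first Sunday is February 1 and the fourth is February 22.
Daylight saving runs 12 October 2025 – 22 February 2026; 17 October 2025 is inside that window, so Lumal Station is at UTC+03:00.
07:00 local − 3h = 04:00 UTC.

04:00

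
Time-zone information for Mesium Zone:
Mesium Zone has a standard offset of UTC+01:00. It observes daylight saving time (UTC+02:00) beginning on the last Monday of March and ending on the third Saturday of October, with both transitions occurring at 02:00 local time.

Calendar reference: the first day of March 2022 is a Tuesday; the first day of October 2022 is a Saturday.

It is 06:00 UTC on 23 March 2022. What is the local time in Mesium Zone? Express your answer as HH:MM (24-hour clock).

1 March 2022 is a Tuesday, so Mondays fall on 7, 14, 21, 28; the last is March 28.
1 October 2022 is a Saturday, so the first Saturday is October 1 and the third is October 15.
At the standard offset (UTC+01:00), 06:00 UTC + 1h = 07:00 Mesium Zone standard time.
The standard-time date in Mesium Zone, 23 March 2022, does not fall between 28 March and 15 October, so daylight saving is not in effect and Mesium Zone is at UTC+01:00.
06:00 UTC + 1h = 07:00 local.

07:00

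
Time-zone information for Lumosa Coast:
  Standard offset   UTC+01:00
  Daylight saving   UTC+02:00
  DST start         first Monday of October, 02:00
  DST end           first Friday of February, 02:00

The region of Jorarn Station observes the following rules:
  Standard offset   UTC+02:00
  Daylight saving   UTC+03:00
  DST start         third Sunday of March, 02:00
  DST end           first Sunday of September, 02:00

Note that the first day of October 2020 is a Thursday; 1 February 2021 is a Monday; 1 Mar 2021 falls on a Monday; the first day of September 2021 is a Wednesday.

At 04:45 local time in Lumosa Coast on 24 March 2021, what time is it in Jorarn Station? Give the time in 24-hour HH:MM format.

06:45

1 October 2020 is a Thursday, so the first Monday is October 5.
1 February 2021 is a Monday, so the first Friday is February 5.
24 March 2021 is outside the daylight-saving period (5 October 2020 – 5 February 2021), so Lumosa Coast is on standard time, UTC+01:00.
04:45 Lumosa Coast − 1h = 03:45 UTC.
1 March 2021 is a Monday, so the first Sunday is March 7 and the third is March 21.
1 September 2021 is a Wednesday, so the first Sunday is September 5.
At the standard offset (UTC+02:00), 03:45 UTC + 2h = 05:45 Jorarn Station standard time.
The standard-time date in Jorarn Station, 24 March 2021, falls between 21 March and 5 September, so daylight saving is in effect and Jorarn Station is at UTC+03:00.
03:45 UTC + 3h = 06:45 Jorarn Station.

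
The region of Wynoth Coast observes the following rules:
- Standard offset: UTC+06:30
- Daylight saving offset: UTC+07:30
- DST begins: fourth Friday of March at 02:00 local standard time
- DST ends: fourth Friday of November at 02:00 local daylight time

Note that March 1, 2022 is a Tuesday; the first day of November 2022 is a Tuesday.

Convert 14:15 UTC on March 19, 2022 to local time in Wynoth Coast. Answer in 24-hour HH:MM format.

20:45

1 March 2022 is a Tuesday, so the first Friday is March 4 and the fourth is March 25.
1 November 2022 is a Tuesday, so the first Friday is November 4 and the fourth is November 25.
At the standard offset (UTC+06:30), 14:15 UTC + 6h30m = 20:45 Wynoth Coast standard time.
Daylight saving runs 25 March – 25 November; the standard-time date in Wynoth Coast, March 19, 2022, is outside that window, so Wynoth Coast is on standard time at UTC+06:30.
14:15 UTC + 6h30m = 20:45 local.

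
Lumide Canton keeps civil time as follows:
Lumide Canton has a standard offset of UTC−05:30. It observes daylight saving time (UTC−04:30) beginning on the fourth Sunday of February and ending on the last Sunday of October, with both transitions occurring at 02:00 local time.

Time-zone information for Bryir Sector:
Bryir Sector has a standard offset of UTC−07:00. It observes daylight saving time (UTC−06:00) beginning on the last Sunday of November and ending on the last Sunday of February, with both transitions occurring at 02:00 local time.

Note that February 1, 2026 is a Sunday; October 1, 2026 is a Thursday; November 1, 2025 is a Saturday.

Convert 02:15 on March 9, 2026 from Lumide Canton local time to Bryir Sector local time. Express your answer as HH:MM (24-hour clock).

23:45

1 February 2026 is a Sunday, so the first Sunday is February 1 and the fourth is February 22.
1 October 2026 is a Thursday, so Sundays fall on 4, 11, 18, 25; the last is October 25.
March 9, 2026 falls between 22 February and 25 October, so daylight saving is in effect and Lumide Canton is at UTC−04:30.
02:15 Lumide Canton + 4h30m = 06:45 UTC.
1 November 2025 is a Saturday, so Sundays fall on 2, 9, 16, 23, 30; the last is November 30.
1 February 2026 is a Sunday, so Sundays fall on 1, 8, 15, 22; the last is February 22.
At the standard offset (UTC−07:00), 06:45 UTC − 7h = 23:45 Bryir Sector standard time (rolling into the previous day, 8 March 2026).
Daylight saving runs 30 November 2025 – 22 February 2026; the standard-time date in Bryir Sector, March 8, 2026, is outside that window, so Bryir Sector is on standard time at UTC−07:00.
06:45 UTC − 7h = 23:45 Bryir Sector (rolling into the previous day, 8 March 2026).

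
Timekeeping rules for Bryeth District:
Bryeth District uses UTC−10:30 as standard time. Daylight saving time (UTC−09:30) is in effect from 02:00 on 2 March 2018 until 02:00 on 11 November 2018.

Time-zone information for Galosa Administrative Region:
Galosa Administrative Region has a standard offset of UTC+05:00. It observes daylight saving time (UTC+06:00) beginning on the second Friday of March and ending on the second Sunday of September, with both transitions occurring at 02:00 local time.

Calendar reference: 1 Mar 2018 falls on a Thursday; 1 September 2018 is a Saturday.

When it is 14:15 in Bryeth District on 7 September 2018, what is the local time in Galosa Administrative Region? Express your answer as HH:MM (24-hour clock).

05:45

7 September 2018 lies within the daylight-saving period (2 March – 11 November), so Bryeth District is on daylight time, UTC−09:30.
14:15 Bryeth District + 9h30m = 23:45 UTC.
1 March 2018 is a Thursday, so the first Friday is March 2 and the second is March 9.
1 September 2018 is a Saturday, so the first Sunday is September 2 and the second is September 9.
At the standard offset (UTC+05:00), 23:45 UTC + 5h = 04:45 Galosa Administrative Region standard time (rolling into the next day, 8 September 2018).
Daylight saving runs 9 March – 9 September; the standard-time date in Galosa Administrative Region, 8 September 2018, is inside that window, so Galosa Administrative Region is at UTC+06:00.
23:45 UTC + 6h = 05:45 Galosa Administrative Region (rolling into the next day, 8 September 2018).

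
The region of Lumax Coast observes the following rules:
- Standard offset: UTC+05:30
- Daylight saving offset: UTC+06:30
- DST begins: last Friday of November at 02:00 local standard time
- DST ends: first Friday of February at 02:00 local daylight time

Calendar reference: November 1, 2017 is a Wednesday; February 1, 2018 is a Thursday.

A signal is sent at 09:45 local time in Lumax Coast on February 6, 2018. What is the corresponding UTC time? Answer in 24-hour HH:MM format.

04:15

1 November 2017 is a Wednesday, so Fridays fall on 3, 10, 17, 24; the last is November 24.
1 February 2018 is a Thursday, so the first Friday is February 2.
Daylight saving runs 24 November 2017 – 2 February 2018; February 6, 2018 is outside that window, so Lumax Coast is on standard time at UTC+05:30.
09:45 local − 5h30m = 04:15 UTC.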